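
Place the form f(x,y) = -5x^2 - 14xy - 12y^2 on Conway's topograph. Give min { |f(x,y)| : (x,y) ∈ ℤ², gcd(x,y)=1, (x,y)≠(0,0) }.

translate: b→4 (≡14 mod 10), so (5,14,12)→(5,4,3)
flip: (5,4,3)→(3,-4,5)
translate: b→2 (≡-4 mod 6), so (3,-4,5)→(3,2,4)
reduced (well bottom): (3,2,4) with a≤c, −a<b≤a
well minimum |f| = |-3| = 3 (negative-definite)

3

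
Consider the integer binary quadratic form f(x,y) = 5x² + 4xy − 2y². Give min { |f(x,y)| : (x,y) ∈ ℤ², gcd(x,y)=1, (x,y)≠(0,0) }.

river: ρ → (-2,4,5)
river: ρ → (5,6,-1)
river: ρ → (-1,6,5)
river: ρ → (5,4,-2)
closes: descent 0, river 4
min |a| on river = 1

1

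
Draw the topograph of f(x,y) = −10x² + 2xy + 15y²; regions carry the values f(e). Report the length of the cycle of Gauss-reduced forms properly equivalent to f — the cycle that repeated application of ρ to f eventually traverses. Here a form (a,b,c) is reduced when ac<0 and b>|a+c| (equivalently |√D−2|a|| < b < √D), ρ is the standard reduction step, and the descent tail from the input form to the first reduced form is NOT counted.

D = 604, ⌊√D⌋ = 24
descent: ρ → (15,-2,-10)
descent: ρ → (-10,22,3)  [lands on river]
river: ρ → (3,20,-17)
river: ρ → (-17,14,6)
river: ρ → (6,22,-5)
river: ρ → (-5,18,14)
river: ρ → (14,10,-9)
river: ρ → (-9,8,15)
river: ρ → (15,22,-2)
river: ρ → (-2,22,15)
river: ρ → (15,8,-9)
river: ρ → (-9,10,14)
river: ρ → (14,18,-5)
river: ρ → (-5,22,6)
river: ρ → (6,14,-17)
river: ρ → (-17,20,3)
river: ρ → (3,22,-10)
river: ρ → (-10,18,7)
river: ρ → (7,24,-1)
river: ρ → (-1,24,7)
river: ρ → (7,18,-10)
ρ-cycle length = 20 (tail of 2 descent steps not counted)

20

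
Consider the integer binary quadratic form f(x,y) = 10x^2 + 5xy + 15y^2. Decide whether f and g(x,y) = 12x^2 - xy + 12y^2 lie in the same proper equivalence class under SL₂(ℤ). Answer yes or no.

D₁ = -575, D₂ = -575
f: reduced (well bottom): (10,5,15) with a≤c, −a<b≤a
g: flip: (12,-1,12)→(12,1,12)
g: reduced (well bottom): (12,1,12) with a≤c, −a<b≤a
reduced forms (10, 5, 15) vs (12, 1, 12) ⇒ inequivalent

no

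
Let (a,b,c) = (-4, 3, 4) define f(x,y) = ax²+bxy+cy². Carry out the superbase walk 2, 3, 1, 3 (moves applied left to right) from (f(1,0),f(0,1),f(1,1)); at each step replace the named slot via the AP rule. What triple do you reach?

start (-4,4,3) = (f(1,0),f(0,1),f(1,1))
replace slot 2: 2·((-4)+3) − 4 = -6 → (-4,-6,3)
replace slot 3: 2·((-4)+(-6)) − 3 = -23 → (-4,-6,-23)
replace slot 1: 2·((-6)+(-23)) − (-4) = -54 → (-54,-6,-23)
replace slot 3: 2·((-54)+(-6)) − (-23) = -97 → (-54,-6,-97)

-54,-6,-97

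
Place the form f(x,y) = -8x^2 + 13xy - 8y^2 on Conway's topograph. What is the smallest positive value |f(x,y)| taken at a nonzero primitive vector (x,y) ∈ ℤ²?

translate: b→3 (≡-13 mod 16), so (8,-13,8)→(8,3,3)
flip: (8,3,3)→(3,-3,8)
translate: b→3 (≡-3 mod 6), so (3,-3,8)→(3,3,8)
reduced (well bottom): (3,3,8) with a≤c, −a<b≤a
well minimum |f| = |-3| = 3 (negative-definite)

3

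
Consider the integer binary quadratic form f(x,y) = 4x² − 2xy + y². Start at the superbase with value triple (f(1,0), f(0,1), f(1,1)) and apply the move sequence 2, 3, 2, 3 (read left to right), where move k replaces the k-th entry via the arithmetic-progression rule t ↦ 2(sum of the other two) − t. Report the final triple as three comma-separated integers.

start (4,1,3) = (f(1,0),f(0,1),f(1,1))
replace slot 2: 2·(4+3) − 1 = 13 → (4,13,3)
replace slot 3: 2·(4+13) − 3 = 31 → (4,13,31)
replace slot 2: 2·(4+31) − 13 = 57 → (4,57,31)
replace slot 3: 2·(4+57) − 31 = 91 → (4,57,91)

4,57,91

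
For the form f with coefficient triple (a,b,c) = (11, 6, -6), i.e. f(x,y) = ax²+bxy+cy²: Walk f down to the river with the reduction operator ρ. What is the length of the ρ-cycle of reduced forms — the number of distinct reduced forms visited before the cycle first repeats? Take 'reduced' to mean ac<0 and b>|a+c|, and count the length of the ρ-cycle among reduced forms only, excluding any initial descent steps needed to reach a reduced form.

D = 300, ⌊√D⌋ = 17
river: ρ → (-6,6,11)
river: ρ → (11,16,-1)
river: ρ → (-1,16,11)
river: ρ → (11,6,-6)
ρ-cycle length = 4 (tail of 0 descent steps not counted)

4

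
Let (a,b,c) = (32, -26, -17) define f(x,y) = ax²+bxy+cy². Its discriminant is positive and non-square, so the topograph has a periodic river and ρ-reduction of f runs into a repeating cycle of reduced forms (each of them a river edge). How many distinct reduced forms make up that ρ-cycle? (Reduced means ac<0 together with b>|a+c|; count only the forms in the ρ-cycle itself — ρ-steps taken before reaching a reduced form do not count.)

D = 2852, ⌊√D⌋ = 53
descent: ρ → (-17,26,32)  [lands on river]
river: ρ → (32,38,-11)
river: ρ → (-11,50,8)
river: ρ → (8,46,-23)
river: ρ → (-23,46,8)
river: ρ → (8,50,-11)
river: ρ → (-11,38,32)
river: ρ → (32,26,-17)
river: ρ → (-17,42,16)
river: ρ → (16,22,-37)
river: ρ → (-37,52,1)
river: ρ → (1,52,-37)
river: ρ → (-37,22,16)
river: ρ → (16,42,-17)
ρ-cycle length = 14 (tail of 1 descent step not counted)

14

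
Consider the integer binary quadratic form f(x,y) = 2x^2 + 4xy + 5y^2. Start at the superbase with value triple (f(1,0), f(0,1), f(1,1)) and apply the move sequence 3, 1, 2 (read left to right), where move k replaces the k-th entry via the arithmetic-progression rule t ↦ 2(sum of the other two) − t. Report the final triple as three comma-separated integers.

start (2,5,11) = (f(1,0),f(0,1),f(1,1))
replace slot 3: 2·(2+5) − 11 = 3 → (2,5,3)
replace slot 1: 2·(5+3) − 2 = 14 → (14,5,3)
replace slot 2: 2·(14+3) − 5 = 29 → (14,29,3)

14,29,3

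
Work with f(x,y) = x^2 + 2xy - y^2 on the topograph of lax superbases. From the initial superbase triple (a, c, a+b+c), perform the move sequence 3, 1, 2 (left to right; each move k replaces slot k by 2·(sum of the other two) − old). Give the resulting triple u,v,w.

start (1,-1,2) = (f(1,0),f(0,1),f(1,1))
replace slot 3: 2·(1+(-1)) − 2 = -2 → (1,-1,-2)
replace slot 1: 2·((-1)+(-2)) − 1 = -7 → (-7,-1,-2)
replace slot 2: 2·((-7)+(-2)) − (-1) = -17 → (-7,-17,-2)

-7,-17,-2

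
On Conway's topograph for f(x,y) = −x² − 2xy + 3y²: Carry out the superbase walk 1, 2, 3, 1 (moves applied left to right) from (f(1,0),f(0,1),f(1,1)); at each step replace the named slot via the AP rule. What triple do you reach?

start (-1,3,0) = (f(1,0),f(0,1),f(1,1))
replace slot 1: 2·(3+0) − (-1) = 7 → (7,3,0)
replace slot 2: 2·(7+0) − 3 = 11 → (7,11,0)
replace slot 3: 2·(7+11) − 0 = 36 → (7,11,36)
replace slot 1: 2·(11+36) − 7 = 87 → (87,11,36)

87,11,36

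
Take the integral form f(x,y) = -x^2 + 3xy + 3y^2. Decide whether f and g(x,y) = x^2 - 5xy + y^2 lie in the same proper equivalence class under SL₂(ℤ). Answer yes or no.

D₁ = 21, D₂ = 21
river cycle of f (length 2): (3, 3, -1), (-1, 3, 3)
river cycle of g (length 2): (1, 3, -3), (-3, 3, 1)
cycles differ ⇒ inequivalent

no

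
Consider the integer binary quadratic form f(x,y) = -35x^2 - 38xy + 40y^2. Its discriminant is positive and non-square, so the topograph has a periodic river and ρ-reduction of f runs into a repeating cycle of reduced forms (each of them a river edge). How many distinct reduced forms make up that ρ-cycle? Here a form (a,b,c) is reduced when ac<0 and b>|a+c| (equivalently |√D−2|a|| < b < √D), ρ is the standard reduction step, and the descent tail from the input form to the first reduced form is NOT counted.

D = 7044, ⌊√D⌋ = 83
descent: ρ → (40,38,-35)  [lands on river]
river: ρ → (-35,32,43)
river: ρ → (43,54,-24)
river: ρ → (-24,42,55)
river: ρ → (55,68,-11)
river: ρ → (-11,64,67)
river: ρ → (67,70,-8)
river: ρ → (-8,74,49)
river: ρ → (49,24,-33)
river: ρ → (-33,42,40)
ρ-cycle length = 10 (tail of 1 descent step not counted)

10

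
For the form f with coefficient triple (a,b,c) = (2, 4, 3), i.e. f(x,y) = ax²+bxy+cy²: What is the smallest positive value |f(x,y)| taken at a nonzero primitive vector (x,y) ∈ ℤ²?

translate: b→0 (≡4 mod 4), so (2,4,3)→(2,0,1)
flip: (2,0,1)→(1,0,2)
reduced (well bottom): (1,0,2) with a≤c, −a<b≤a
well minimum = a = 1

1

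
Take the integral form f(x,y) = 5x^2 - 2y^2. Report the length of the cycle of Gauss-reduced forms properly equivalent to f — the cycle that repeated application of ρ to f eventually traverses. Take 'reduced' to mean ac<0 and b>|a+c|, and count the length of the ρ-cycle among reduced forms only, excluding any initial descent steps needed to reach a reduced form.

D = 40, ⌊√D⌋ = 6
descent: ρ → (-2,4,3)  [lands on river]
river: ρ → (3,2,-3)
river: ρ → (-3,4,2)
river: ρ → (2,4,-3)
river: ρ → (-3,2,3)
river: ρ → (3,4,-2)
ρ-cycle length = 6 (tail of 1 descent step not counted)

6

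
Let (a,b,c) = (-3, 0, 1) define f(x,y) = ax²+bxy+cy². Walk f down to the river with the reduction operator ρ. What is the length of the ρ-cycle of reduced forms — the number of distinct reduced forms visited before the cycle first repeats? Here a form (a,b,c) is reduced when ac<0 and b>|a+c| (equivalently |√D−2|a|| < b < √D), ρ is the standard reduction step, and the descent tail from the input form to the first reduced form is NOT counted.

D = 12, ⌊√D⌋ = 3
descent: ρ → (1,2,-2)  [lands on river]
river: ρ → (-2,2,1)
ρ-cycle length = 2 (tail of 1 descent step not counted)

2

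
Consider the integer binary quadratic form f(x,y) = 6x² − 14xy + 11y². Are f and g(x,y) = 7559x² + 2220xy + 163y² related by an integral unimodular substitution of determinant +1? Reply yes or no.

D₁ = -68, D₂ = -68
f: translate: b→-2 (≡-14 mod 12), so (6,-14,11)→(6,-2,3)
f: flip: (6,-2,3)→(3,2,6)
f: reduced (well bottom): (3,2,6) with a≤c, −a<b≤a
g: flip: (7559,2220,163)→(163,-2220,7559)
g: translate: b→62 (≡-2220 mod 326), so (163,-2220,7559)→(163,62,6)
g: flip: (163,62,6)→(6,-62,163)
g: translate: b→-2 (≡-62 mod 12), so (6,-62,163)→(6,-2,3)
g: flip: (6,-2,3)→(3,2,6)
g: reduced (well bottom): (3,2,6) with a≤c, −a<b≤a
reduced forms (3, 2, 6) vs (3, 2, 6) ⇒ equivalent

yes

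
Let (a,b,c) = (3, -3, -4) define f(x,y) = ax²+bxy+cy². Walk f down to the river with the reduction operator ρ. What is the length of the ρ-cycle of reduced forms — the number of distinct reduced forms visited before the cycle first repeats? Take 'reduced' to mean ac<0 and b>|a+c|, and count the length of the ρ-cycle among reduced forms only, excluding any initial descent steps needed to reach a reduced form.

D = 57, ⌊√D⌋ = 7
descent: ρ → (-4,3,3)  [lands on river]
river: ρ → (3,3,-4)
river: ρ → (-4,5,2)
river: ρ → (2,7,-1)
river: ρ → (-1,7,2)
river: ρ → (2,5,-4)
ρ-cycle length = 6 (tail of 1 descent step not counted)

6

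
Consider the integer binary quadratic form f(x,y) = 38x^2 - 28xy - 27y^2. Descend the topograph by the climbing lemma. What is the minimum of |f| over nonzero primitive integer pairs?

descent: ρ → (-27,28,38)  [lands on river]
river: ρ → (38,48,-17)
river: ρ → (-17,54,29)
river: ρ → (29,62,-9)
river: ρ → (-9,64,22)
river: ρ → (22,68,-3)
river: ρ → (-3,64,66)
river: ρ → (66,68,-1)
river: ρ → (-1,68,66)
river: ρ → (66,64,-3)
river: ρ → (-3,68,22)
river: ρ → (22,64,-9)
river: ρ → (-9,62,29)
river: ρ → (29,54,-17)
river: ρ → (-17,48,38)
river: ρ → (38,28,-27)
river: ρ → (-27,26,39)
river: ρ → (39,52,-14)
river: ρ → (-14,60,23)
river: ρ → (23,32,-42)
river: ρ → (-42,52,13)
river: ρ → (13,52,-42)
river: ρ → (-42,32,23)
river: ρ → (23,60,-14)
river: ρ → (-14,52,39)
river: ρ → (39,26,-27)
closes: descent 1, river 26
min |a| on river = 1

1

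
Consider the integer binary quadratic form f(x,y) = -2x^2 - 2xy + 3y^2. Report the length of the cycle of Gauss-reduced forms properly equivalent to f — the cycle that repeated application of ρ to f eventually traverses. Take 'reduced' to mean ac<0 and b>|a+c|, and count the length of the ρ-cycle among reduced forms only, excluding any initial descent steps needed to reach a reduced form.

D = 28, ⌊√D⌋ = 5
descent: ρ → (3,2,-2)  [lands on river]
river: ρ → (-2,2,3)
river: ρ → (3,4,-1)
river: ρ → (-1,4,3)
ρ-cycle length = 4 (tail of 1 descent step not counted)

4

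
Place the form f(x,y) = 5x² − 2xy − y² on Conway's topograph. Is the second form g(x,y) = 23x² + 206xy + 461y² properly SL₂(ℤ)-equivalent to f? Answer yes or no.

D₁ = 24, D₂ = 24
river cycle of f (length 2): (-1, 4, 2), (2, 4, -1)
river cycle of g (length 2): (-1, 4, 2), (2, 4, -1)
cycles coincide ⇒ equivalent

yes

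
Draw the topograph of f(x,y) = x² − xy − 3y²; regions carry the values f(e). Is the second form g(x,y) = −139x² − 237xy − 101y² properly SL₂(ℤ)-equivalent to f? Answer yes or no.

D₁ = 13, D₂ = 13
river cycle of f (length 2): (1, 3, -1), (-1, 3, 1)
river cycle of g (length 2): (1, 3, -1), (-1, 3, 1)
cycles coincide ⇒ equivalent

yes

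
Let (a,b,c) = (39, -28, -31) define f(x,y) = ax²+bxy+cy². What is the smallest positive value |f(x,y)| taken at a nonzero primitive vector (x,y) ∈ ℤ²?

descent: ρ → (-31,28,39)  [lands on river]
river: ρ → (39,50,-20)
river: ρ → (-20,70,9)
river: ρ → (9,74,-4)
river: ρ → (-4,70,45)
river: ρ → (45,20,-29)
river: ρ → (-29,38,36)
river: ρ → (36,34,-31)
closes: descent 1, river 8
min |a| on river = 4

4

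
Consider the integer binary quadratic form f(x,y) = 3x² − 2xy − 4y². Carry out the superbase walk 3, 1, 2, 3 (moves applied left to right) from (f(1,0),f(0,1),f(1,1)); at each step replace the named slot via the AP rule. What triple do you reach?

start (3,-4,-3) = (f(1,0),f(0,1),f(1,1))
replace slot 3: 2·(3+(-4)) − (-3) = 1 → (3,-4,1)
replace slot 1: 2·((-4)+1) − 3 = -9 → (-9,-4,1)
replace slot 2: 2·((-9)+1) − (-4) = -12 → (-9,-12,1)
replace slot 3: 2·((-9)+(-12)) − 1 = -43 → (-9,-12,-43)

-9,-12,-43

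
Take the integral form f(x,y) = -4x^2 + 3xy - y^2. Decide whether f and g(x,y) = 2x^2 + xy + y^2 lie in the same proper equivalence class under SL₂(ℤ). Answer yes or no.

D₁ = -7, D₂ = -7
f is negative-definite; reduce −f:
−f: flip: (4,-3,1)→(1,3,4)
−f: translate: b→1 (≡3 mod 2), so (1,3,4)→(1,1,2)
−f: reduced (well bottom): (1,1,2) with a≤c, −a<b≤a
flip sign back: reduced form of f is (-1,-1,-2)
g: flip: (2,1,1)→(1,-1,2)
g: translate: b→1 (≡-1 mod 2), so (1,-1,2)→(1,1,2)
g: reduced (well bottom): (1,1,2) with a≤c, −a<b≤a
reduced forms (-1, -1, -2) vs (1, 1, 2) ⇒ inequivalent

no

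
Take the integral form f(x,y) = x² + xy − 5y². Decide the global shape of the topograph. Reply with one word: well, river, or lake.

D = b²−4ac = 1² − 4·1·(-5) = 21
D > 0 non-square ⇒ indefinite ⇒ periodic river

river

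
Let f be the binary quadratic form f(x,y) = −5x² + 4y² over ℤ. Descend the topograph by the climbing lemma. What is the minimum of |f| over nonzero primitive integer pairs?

descent: ρ → (4,8,-1)  [lands on river]
river: ρ → (-1,8,4)
closes: descent 1, river 2
min |a| on river = 1

1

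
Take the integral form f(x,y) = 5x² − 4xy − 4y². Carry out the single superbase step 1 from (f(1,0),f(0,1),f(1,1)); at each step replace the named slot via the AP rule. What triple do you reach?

start (5,-4,-3) = (f(1,0),f(0,1),f(1,1))
replace slot 1: 2·((-4)+(-3)) − 5 = -19 → (-19,-4,-3)

-19,-4,-3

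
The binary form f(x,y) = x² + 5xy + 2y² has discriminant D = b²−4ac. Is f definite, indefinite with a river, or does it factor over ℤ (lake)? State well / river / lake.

D = b²−4ac = 5² − 4·1·2 = 17
D > 0 non-square ⇒ indefinite ⇒ periodic river

river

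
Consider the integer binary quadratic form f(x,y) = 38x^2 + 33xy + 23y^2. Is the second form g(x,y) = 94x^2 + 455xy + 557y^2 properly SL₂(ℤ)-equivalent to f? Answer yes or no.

D₁ = -2407, D₂ = -2407
f: flip: (38,33,23)→(23,-33,38)
f: translate: b→13 (≡-33 mod 46), so (23,-33,38)→(23,13,28)
f: reduced (well bottom): (23,13,28) with a≤c, −a<b≤a
g: translate: b→79 (≡455 mod 188), so (94,455,557)→(94,79,23)
g: flip: (94,79,23)→(23,-79,94)
g: translate: b→13 (≡-79 mod 46), so (23,-79,94)→(23,13,28)
g: reduced (well bottom): (23,13,28) with a≤c, −a<b≤a
reduced forms (23, 13, 28) vs (23, 13, 28) ⇒ equivalent

yes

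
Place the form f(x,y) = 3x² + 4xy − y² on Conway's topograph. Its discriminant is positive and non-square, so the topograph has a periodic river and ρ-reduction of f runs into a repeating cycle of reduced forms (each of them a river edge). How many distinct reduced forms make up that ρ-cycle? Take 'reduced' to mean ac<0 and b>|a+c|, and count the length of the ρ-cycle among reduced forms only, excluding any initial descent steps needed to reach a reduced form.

D = 28, ⌊√D⌋ = 5
river: ρ → (-1,4,3)
river: ρ → (3,2,-2)
river: ρ → (-2,2,3)
river: ρ → (3,4,-1)
ρ-cycle length = 4 (tail of 0 descent steps not counted)

4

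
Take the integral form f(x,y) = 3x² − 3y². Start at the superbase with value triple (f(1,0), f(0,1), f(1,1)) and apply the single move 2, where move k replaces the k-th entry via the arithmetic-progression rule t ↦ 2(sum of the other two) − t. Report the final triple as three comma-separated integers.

start (3,-3,0) = (f(1,0),f(0,1),f(1,1))
replace slot 2: 2·(3+0) − (-3) = 9 → (3,9,0)

3,9,0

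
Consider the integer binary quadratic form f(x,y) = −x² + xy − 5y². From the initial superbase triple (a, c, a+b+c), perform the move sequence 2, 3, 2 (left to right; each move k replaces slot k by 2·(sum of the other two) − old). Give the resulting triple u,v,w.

start (-1,-5,-5) = (f(1,0),f(0,1),f(1,1))
replace slot 2: 2·((-1)+(-5)) − (-5) = -7 → (-1,-7,-5)
replace slot 3: 2·((-1)+(-7)) − (-5) = -11 → (-1,-7,-11)
replace slot 2: 2·((-1)+(-11)) − (-7) = -17 → (-1,-17,-11)

-1,-17,-11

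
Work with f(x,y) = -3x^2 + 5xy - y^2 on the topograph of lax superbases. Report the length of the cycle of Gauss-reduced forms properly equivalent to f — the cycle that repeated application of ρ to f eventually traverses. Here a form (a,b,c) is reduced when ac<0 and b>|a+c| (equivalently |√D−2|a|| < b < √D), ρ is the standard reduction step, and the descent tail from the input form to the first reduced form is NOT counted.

D = 13, ⌊√D⌋ = 3
descent: ρ → (-1,3,1)  [lands on river]
river: ρ → (1,3,-1)
ρ-cycle length = 2 (tail of 1 descent step not counted)

2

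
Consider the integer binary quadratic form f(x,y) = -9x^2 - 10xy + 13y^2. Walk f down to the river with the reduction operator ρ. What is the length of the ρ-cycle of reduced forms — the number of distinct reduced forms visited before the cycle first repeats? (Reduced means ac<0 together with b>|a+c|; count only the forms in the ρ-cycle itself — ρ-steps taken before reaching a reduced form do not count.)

D = 568, ⌊√D⌋ = 23
descent: ρ → (13,10,-9)  [lands on river]
river: ρ → (-9,8,14)
river: ρ → (14,20,-3)
river: ρ → (-3,22,7)
river: ρ → (7,20,-6)
river: ρ → (-6,16,13)
ρ-cycle length = 6 (tail of 1 descent step not counted)

6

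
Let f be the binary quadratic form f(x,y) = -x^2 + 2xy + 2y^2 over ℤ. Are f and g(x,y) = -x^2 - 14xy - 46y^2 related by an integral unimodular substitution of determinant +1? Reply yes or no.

D₁ = 12, D₂ = 12
river cycle of f (length 2): (2, 2, -1), (-1, 2, 2)
river cycle of g (length 2): (-1, 2, 2), (2, 2, -1)
cycles coincide ⇒ equivalent

yes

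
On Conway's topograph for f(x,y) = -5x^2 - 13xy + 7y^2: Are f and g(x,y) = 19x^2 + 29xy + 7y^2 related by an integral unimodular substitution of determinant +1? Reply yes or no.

D₁ = 309, D₂ = 309
river cycle of f (length 6): (7, 13, -5), (-5, 17, 1), (1, 17, -5), (-5, 13, 7), (7, 15, -3), (-3, 15, 7)
river cycle of g (length 6): (7, 13, -5), (-5, 17, 1), (1, 17, -5), (-5, 13, 7), (7, 15, -3), (-3, 15, 7)
cycles coincide ⇒ equivalent

yes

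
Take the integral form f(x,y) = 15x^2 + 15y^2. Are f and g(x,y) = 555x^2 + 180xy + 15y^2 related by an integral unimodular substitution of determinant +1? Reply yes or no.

D₁ = -900, D₂ = -900
f: reduced (well bottom): (15,0,15) with a≤c, −a<b≤a
g: flip: (555,180,15)→(15,-180,555)
g: translate: b→0 (≡-180 mod 30), so (15,-180,555)→(15,0,15)
g: reduced (well bottom): (15,0,15) with a≤c, −a<b≤a
reduced forms (15, 0, 15) vs (15, 0, 15) ⇒ equivalent

yes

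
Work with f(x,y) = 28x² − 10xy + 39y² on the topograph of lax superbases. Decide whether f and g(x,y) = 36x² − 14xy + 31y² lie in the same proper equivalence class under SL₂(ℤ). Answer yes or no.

D₁ = -4268, D₂ = -4268
f: reduced (well bottom): (28,-10,39) with a≤c, −a<b≤a
g: flip: (36,-14,31)→(31,14,36)
g: reduced (well bottom): (31,14,36) with a≤c, −a<b≤a
reduced forms (28, -10, 39) vs (31, 14, 36) ⇒ inequivalent

no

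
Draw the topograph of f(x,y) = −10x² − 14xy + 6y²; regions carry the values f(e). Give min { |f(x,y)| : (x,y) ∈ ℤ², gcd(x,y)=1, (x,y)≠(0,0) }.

descent: ρ → (6,14,-10)  [lands on river]
river: ρ → (-10,6,10)
river: ρ → (10,14,-6)
river: ρ → (-6,10,14)
river: ρ → (14,18,-2)
river: ρ → (-2,18,14)
river: ρ → (14,10,-6)
river: ρ → (-6,14,10)
river: ρ → (10,6,-10)
river: ρ → (-10,14,6)
river: ρ → (6,10,-14)
river: ρ → (-14,18,2)
river: ρ → (2,18,-14)
river: ρ → (-14,10,6)
closes: descent 1, river 14
min |a| on river = 2

2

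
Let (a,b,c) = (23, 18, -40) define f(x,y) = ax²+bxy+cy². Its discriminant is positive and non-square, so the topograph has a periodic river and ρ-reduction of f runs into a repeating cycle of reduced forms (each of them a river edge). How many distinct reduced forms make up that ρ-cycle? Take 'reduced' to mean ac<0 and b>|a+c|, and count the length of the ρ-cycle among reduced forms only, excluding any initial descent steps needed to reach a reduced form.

D = 4004, ⌊√D⌋ = 63
river: ρ → (-40,62,1)
river: ρ → (1,62,-40)
river: ρ → (-40,18,23)
river: ρ → (23,28,-35)
river: ρ → (-35,42,16)
river: ρ → (16,54,-17)
river: ρ → (-17,48,25)
river: ρ → (25,52,-13)
river: ρ → (-13,52,25)
river: ρ → (25,48,-17)
river: ρ → (-17,54,16)
river: ρ → (16,42,-35)
river: ρ → (-35,28,23)
river: ρ → (23,18,-40)
ρ-cycle length = 14 (tail of 0 descent steps not counted)

14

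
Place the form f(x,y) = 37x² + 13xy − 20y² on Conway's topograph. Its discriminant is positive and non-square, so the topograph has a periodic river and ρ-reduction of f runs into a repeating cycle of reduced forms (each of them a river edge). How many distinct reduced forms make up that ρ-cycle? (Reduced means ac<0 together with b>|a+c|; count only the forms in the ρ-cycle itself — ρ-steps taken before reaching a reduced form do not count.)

D = 3129, ⌊√D⌋ = 55
descent: ρ → (-20,27,30)  [lands on river]
river: ρ → (30,33,-17)
river: ρ → (-17,35,28)
river: ρ → (28,21,-24)
river: ρ → (-24,27,25)
river: ρ → (25,23,-26)
river: ρ → (-26,29,22)
river: ρ → (22,15,-33)
river: ρ → (-33,51,4)
river: ρ → (4,53,-20)
ρ-cycle length = 10 (tail of 1 descent step not counted)

10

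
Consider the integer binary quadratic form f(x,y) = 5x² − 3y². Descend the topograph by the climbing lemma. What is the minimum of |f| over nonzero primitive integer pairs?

descent: ρ → (-3,6,2)  [lands on river]
river: ρ → (2,6,-3)
closes: descent 1, river 2
min |a| on river = 2

2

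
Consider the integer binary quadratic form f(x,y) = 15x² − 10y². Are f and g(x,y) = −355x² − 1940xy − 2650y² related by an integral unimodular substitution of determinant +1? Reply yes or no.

D₁ = 600, D₂ = 600
river cycle of f (length 2): (-10, 20, 5), (5, 20, -10)
river cycle of g (length 2): (5, 20, -10), (-10, 20, 5)
cycles coincide ⇒ equivalent

yes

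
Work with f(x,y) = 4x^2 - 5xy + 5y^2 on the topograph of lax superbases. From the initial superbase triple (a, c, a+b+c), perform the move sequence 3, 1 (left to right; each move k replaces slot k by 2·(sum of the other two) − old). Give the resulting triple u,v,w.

start (4,5,4) = (f(1,0),f(0,1),f(1,1))
replace slot 3: 2·(4+5) − 4 = 14 → (4,5,14)
replace slot 1: 2·(5+14) − 4 = 34 → (34,5,14)

34,5,14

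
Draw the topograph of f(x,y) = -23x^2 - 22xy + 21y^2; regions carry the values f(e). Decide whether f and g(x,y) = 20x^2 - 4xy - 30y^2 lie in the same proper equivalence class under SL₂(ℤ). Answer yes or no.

D₁ = 2416, D₂ = 2416
river cycle of f (length 44): (21, 22, -23), (-23, 24, 20), (20, 16, -27), (-27, 38, 9), (9, 34, -35), (-35, 36, 8), (8, 44, -15), (-15, 46, 5), (5, 44, -24), (-24, 4, 25), … (34 more)
river cycle of g (length 20): (20, 36, -14), (-14, 48, 2), (2, 48, -14), (-14, 36, 20), (20, 44, -6), (-6, 40, 34), (34, 28, -12), (-12, 44, 10), (10, 36, -28), (-28, 20, 18), … (10 more)
cycles differ ⇒ inequivalent

no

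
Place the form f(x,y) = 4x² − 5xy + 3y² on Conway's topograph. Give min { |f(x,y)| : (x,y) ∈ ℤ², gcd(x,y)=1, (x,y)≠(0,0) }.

translate: b→3 (≡-5 mod 8), so (4,-5,3)→(4,3,2)
flip: (4,3,2)→(2,-3,4)
translate: b→1 (≡-3 mod 4), so (2,-3,4)→(2,1,3)
reduced (well bottom): (2,1,3) with a≤c, −a<b≤a
well minimum = a = 2

2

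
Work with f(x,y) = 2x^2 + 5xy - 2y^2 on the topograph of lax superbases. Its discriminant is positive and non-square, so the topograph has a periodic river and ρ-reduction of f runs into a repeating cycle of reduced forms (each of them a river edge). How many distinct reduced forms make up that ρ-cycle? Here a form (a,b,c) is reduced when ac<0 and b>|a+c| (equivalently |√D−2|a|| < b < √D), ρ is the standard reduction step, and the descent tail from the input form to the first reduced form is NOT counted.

D = 41, ⌊√D⌋ = 6
river: ρ → (-2,3,4)
river: ρ → (4,5,-1)
river: ρ → (-1,5,4)
river: ρ → (4,3,-2)
river: ρ → (-2,5,2)
river: ρ → (2,3,-4)
river: ρ → (-4,5,1)
river: ρ → (1,5,-4)
river: ρ → (-4,3,2)
river: ρ → (2,5,-2)
ρ-cycle length = 10 (tail of 0 descent steps not counted)

10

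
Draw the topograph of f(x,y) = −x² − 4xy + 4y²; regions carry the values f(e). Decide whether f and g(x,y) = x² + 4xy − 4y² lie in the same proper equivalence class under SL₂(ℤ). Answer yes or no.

D₁ = 32, D₂ = 32
river cycle of f (length 2): (4, 4, -1), (-1, 4, 4)
river cycle of g (length 2): (-4, 4, 1), (1, 4, -4)
cycles differ ⇒ inequivalent

no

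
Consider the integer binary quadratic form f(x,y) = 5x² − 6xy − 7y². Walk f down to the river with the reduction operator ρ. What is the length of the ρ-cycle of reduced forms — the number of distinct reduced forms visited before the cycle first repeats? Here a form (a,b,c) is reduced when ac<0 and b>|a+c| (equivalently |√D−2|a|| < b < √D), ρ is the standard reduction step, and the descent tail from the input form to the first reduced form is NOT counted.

D = 176, ⌊√D⌋ = 13
descent: ρ → (-7,6,5)  [lands on river]
river: ρ → (5,4,-8)
river: ρ → (-8,12,1)
river: ρ → (1,12,-8)
river: ρ → (-8,4,5)
river: ρ → (5,6,-7)
river: ρ → (-7,8,4)
river: ρ → (4,8,-7)
ρ-cycle length = 8 (tail of 1 descent step not counted)

8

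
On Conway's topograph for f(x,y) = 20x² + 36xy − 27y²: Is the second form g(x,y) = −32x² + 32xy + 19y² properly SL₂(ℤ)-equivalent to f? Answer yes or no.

D₁ = 3456, D₂ = 3456
river cycle of f (length 14): (-27, 18, 29), (29, 40, -16), (-16, 56, 5), (5, 54, -27), (-27, 54, 5), (5, 56, -16), (-16, 40, 29), (29, 18, -27), (-27, 36, 20), (20, 44, -19), … (4 more)
river cycle of g (length 14): (19, 44, -20), (-20, 36, 27), (27, 18, -29), (-29, 40, 16), (16, 56, -5), (-5, 54, 27), (27, 54, -5), (-5, 56, 16), (16, 40, -29), (-29, 18, 27), … (4 more)
cycles differ ⇒ inequivalent

no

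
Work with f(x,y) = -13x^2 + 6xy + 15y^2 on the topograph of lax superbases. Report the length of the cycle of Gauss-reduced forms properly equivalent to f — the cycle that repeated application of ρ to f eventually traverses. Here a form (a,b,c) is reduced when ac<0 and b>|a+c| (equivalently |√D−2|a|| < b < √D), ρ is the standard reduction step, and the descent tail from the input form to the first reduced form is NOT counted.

D = 816, ⌊√D⌋ = 28
river: ρ → (15,24,-4)
river: ρ → (-4,24,15)
river: ρ → (15,6,-13)
river: ρ → (-13,20,8)
river: ρ → (8,28,-1)
river: ρ → (-1,28,8)
river: ρ → (8,20,-13)
river: ρ → (-13,6,15)
ρ-cycle length = 8 (tail of 0 descent steps not counted)

8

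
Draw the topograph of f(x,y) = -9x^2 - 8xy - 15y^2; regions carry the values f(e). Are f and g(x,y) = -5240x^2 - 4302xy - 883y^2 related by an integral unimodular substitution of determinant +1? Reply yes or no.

D₁ = -476, D₂ = -476
f is negative-definite; reduce −f:
−f: reduced (well bottom): (9,8,15) with a≤c, −a<b≤a
flip sign back: reduced form of f is (-9,-8,-15)
g is negative-definite; reduce −g:
−g: flip: (5240,4302,883)→(883,-4302,5240)
−g: translate: b→-770 (≡-4302 mod 1766), so (883,-4302,5240)→(883,-770,168)
−g: flip: (883,-770,168)→(168,770,883)
−g: translate: b→98 (≡770 mod 336), so (168,770,883)→(168,98,15)
−g: flip: (168,98,15)→(15,-98,168)
−g: translate: b→-8 (≡-98 mod 30), so (15,-98,168)→(15,-8,9)
−g: flip: (15,-8,9)→(9,8,15)
−g: reduced (well bottom): (9,8,15) with a≤c, −a<b≤a
flip sign back: reduced form of g is (-9,-8,-15)
reduced forms (-9, -8, -15) vs (-9, -8, -15) ⇒ equivalent

yes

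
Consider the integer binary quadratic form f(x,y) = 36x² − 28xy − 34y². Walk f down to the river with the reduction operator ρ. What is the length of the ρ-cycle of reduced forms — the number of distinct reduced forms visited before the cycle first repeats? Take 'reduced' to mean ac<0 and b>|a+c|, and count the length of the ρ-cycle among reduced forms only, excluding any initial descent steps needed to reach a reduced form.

D = 5680, ⌊√D⌋ = 75
descent: ρ → (-34,28,36)  [lands on river]
river: ρ → (36,44,-26)
river: ρ → (-26,60,20)
river: ρ → (20,60,-26)
river: ρ → (-26,44,36)
river: ρ → (36,28,-34)
river: ρ → (-34,40,30)
river: ρ → (30,20,-44)
river: ρ → (-44,68,6)
river: ρ → (6,64,-66)
river: ρ → (-66,68,4)
river: ρ → (4,68,-66)
river: ρ → (-66,64,6)
river: ρ → (6,68,-44)
river: ρ → (-44,20,30)
river: ρ → (30,40,-34)
ρ-cycle length = 16 (tail of 1 descent step not counted)

16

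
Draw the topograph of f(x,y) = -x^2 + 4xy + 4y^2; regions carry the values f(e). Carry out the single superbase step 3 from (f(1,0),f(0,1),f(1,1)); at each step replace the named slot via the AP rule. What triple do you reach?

start (-1,4,7) = (f(1,0),f(0,1),f(1,1))
replace slot 3: 2·((-1)+4) − 7 = -1 → (-1,4,-1)

-1,4,-1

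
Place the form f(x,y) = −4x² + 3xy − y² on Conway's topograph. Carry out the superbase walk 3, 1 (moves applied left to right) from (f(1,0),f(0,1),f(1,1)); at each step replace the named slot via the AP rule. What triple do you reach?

start (-4,-1,-2) = (f(1,0),f(0,1),f(1,1))
replace slot 3: 2·((-4)+(-1)) − (-2) = -8 → (-4,-1,-8)
replace slot 1: 2·((-1)+(-8)) − (-4) = -14 → (-14,-1,-8)

-14,-1,-8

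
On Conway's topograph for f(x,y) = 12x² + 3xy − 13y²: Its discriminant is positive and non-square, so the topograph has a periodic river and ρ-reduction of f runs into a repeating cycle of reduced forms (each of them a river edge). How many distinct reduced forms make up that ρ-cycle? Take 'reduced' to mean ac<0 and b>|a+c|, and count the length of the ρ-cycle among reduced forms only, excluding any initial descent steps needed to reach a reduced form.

D = 633, ⌊√D⌋ = 25
river: ρ → (-13,23,2)
river: ρ → (2,25,-1)
river: ρ → (-1,25,2)
river: ρ → (2,23,-13)
river: ρ → (-13,3,12)
river: ρ → (12,21,-4)
river: ρ → (-4,19,17)
river: ρ → (17,15,-6)
river: ρ → (-6,21,8)
river: ρ → (8,11,-16)
river: ρ → (-16,21,3)
river: ρ → (3,21,-16)
river: ρ → (-16,11,8)
river: ρ → (8,21,-6)
river: ρ → (-6,15,17)
river: ρ → (17,19,-4)
river: ρ → (-4,21,12)
river: ρ → (12,3,-13)
ρ-cycle length = 18 (tail of 0 descent steps not counted)

18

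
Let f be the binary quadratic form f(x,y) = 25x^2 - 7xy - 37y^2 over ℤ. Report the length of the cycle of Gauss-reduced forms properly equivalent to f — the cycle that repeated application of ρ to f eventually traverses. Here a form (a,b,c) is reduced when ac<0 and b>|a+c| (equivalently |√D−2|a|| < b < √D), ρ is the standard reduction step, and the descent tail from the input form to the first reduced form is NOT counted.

D = 3749, ⌊√D⌋ = 61
descent: ρ → (-37,7,25)
descent: ρ → (25,43,-19)  [lands on river]
river: ρ → (-19,33,35)
river: ρ → (35,37,-17)
river: ρ → (-17,31,41)
river: ρ → (41,51,-7)
river: ρ → (-7,61,1)
river: ρ → (1,61,-7)
river: ρ → (-7,51,41)
river: ρ → (41,31,-17)
river: ρ → (-17,37,35)
river: ρ → (35,33,-19)
river: ρ → (-19,43,25)
river: ρ → (25,57,-5)
river: ρ → (-5,53,47)
river: ρ → (47,41,-11)
river: ρ → (-11,47,35)
river: ρ → (35,23,-23)
river: ρ → (-23,23,35)
river: ρ → (35,47,-11)
river: ρ → (-11,41,47)
river: ρ → (47,53,-5)
river: ρ → (-5,57,25)
ρ-cycle length = 22 (tail of 2 descent steps not counted)

22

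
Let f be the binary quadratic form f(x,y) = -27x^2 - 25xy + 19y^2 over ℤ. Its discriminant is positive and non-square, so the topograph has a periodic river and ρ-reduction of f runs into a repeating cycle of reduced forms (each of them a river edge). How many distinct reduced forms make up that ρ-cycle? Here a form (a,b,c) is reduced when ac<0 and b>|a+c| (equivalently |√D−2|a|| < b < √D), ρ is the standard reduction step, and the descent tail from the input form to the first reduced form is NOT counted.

D = 2677, ⌊√D⌋ = 51
descent: ρ → (19,25,-27)  [lands on river]
river: ρ → (-27,29,17)
river: ρ → (17,39,-17)
river: ρ → (-17,29,27)
river: ρ → (27,25,-19)
river: ρ → (-19,51,1)
river: ρ → (1,51,-19)
river: ρ → (-19,25,27)
river: ρ → (27,29,-17)
river: ρ → (-17,39,17)
river: ρ → (17,29,-27)
river: ρ → (-27,25,19)
river: ρ → (19,51,-1)
river: ρ → (-1,51,19)
ρ-cycle length = 14 (tail of 1 descent step not counted)

14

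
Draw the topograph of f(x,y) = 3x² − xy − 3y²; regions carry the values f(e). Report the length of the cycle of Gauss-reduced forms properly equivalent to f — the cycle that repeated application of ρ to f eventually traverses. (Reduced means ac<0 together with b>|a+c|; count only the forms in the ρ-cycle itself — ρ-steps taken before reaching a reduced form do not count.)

D = 37, ⌊√D⌋ = 6
descent: ρ → (-3,1,3)  [lands on river]
river: ρ → (3,5,-1)
river: ρ → (-1,5,3)
river: ρ → (3,1,-3)
river: ρ → (-3,5,1)
river: ρ → (1,5,-3)
ρ-cycle length = 6 (tail of 1 descent step not counted)

6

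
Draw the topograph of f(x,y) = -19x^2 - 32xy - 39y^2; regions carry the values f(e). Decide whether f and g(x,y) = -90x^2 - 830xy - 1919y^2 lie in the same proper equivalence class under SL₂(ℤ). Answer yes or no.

D₁ = -1940, D₂ = -1940
f is negative-definite; reduce −f:
−f: translate: b→-6 (≡32 mod 38), so (19,32,39)→(19,-6,26)
−f: reduced (well bottom): (19,-6,26) with a≤c, −a<b≤a
flip sign back: reduced form of f is (-19,6,-26)
g is negative-definite; reduce −g:
−g: translate: b→-70 (≡830 mod 180), so (90,830,1919)→(90,-70,19)
−g: flip: (90,-70,19)→(19,70,90)
−g: translate: b→-6 (≡70 mod 38), so (19,70,90)→(19,-6,26)
−g: reduced (well bottom): (19,-6,26) with a≤c, −a<b≤a
flip sign back: reduced form of g is (-19,6,-26)
reduced forms (-19, 6, -26) vs (-19, 6, -26) ⇒ equivalent

yes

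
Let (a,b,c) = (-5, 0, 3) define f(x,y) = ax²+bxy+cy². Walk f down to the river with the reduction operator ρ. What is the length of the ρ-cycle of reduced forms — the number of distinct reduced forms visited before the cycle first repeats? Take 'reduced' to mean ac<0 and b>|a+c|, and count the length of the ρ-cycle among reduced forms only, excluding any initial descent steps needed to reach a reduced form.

D = 60, ⌊√D⌋ = 7
descent: ρ → (3,6,-2)  [lands on river]
river: ρ → (-2,6,3)
ρ-cycle length = 2 (tail of 1 descent step not counted)

2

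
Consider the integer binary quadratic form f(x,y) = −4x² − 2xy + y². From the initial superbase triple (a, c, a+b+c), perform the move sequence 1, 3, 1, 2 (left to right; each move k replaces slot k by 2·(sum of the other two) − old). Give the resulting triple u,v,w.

start (-4,1,-5) = (f(1,0),f(0,1),f(1,1))
replace slot 1: 2·(1+(-5)) − (-4) = -4 → (-4,1,-5)
replace slot 3: 2·((-4)+1) − (-5) = -1 → (-4,1,-1)
replace slot 1: 2·(1+(-1)) − (-4) = 4 → (4,1,-1)
replace slot 2: 2·(4+(-1)) − 1 = 5 → (4,5,-1)

4,5,-1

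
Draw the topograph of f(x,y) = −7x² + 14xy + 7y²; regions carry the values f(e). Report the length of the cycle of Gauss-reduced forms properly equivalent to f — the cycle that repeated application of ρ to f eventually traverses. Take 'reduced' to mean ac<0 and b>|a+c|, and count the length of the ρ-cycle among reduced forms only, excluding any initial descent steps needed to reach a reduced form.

D = 392, ⌊√D⌋ = 19
river: ρ → (7,14,-7)
river: ρ → (-7,14,7)
ρ-cycle length = 2 (tail of 0 descent steps not counted)

2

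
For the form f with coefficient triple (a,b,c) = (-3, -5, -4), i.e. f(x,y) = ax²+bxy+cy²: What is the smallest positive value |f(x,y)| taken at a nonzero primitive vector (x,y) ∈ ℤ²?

translate: b→-1 (≡5 mod 6), so (3,5,4)→(3,-1,2)
flip: (3,-1,2)→(2,1,3)
reduced (well bottom): (2,1,3) with a≤c, −a<b≤a
well minimum |f| = |-2| = 2 (negative-definite)

2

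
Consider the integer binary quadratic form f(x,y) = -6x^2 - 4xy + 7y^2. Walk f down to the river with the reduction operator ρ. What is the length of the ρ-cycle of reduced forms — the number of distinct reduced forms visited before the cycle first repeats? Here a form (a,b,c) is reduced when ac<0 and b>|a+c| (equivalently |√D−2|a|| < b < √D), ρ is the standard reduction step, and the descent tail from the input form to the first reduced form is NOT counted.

D = 184, ⌊√D⌋ = 13
descent: ρ → (7,4,-6)  [lands on river]
river: ρ → (-6,8,5)
river: ρ → (5,12,-2)
river: ρ → (-2,12,5)
river: ρ → (5,8,-6)
river: ρ → (-6,4,7)
river: ρ → (7,10,-3)
river: ρ → (-3,8,10)
river: ρ → (10,12,-1)
river: ρ → (-1,12,10)
river: ρ → (10,8,-3)
river: ρ → (-3,10,7)
ρ-cycle length = 12 (tail of 1 descent step not counted)

12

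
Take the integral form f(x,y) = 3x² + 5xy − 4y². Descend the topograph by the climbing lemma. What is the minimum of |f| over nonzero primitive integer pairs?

river: ρ → (-4,3,4)
river: ρ → (4,5,-3)
river: ρ → (-3,7,2)
river: ρ → (2,5,-6)
river: ρ → (-6,7,1)
river: ρ → (1,7,-6)
river: ρ → (-6,5,2)
river: ρ → (2,7,-3)
river: ρ → (-3,5,4)
river: ρ → (4,3,-4)
river: ρ → (-4,5,3)
river: ρ → (3,7,-2)
river: ρ → (-2,5,6)
river: ρ → (6,7,-1)
river: ρ → (-1,7,6)
river: ρ → (6,5,-2)
river: ρ → (-2,7,3)
river: ρ → (3,5,-4)
closes: descent 0, river 18
min |a| on river = 1

1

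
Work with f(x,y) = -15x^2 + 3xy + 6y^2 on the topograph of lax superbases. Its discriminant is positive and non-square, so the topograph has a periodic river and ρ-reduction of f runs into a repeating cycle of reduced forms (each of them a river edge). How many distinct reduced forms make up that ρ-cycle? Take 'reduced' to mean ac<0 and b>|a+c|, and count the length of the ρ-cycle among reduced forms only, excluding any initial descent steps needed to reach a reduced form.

D = 369, ⌊√D⌋ = 19
descent: ρ → (6,9,-12)  [lands on river]
river: ρ → (-12,15,3)
river: ρ → (3,15,-12)
river: ρ → (-12,9,6)
river: ρ → (6,15,-6)
river: ρ → (-6,9,12)
river: ρ → (12,15,-3)
river: ρ → (-3,15,12)
river: ρ → (12,9,-6)
river: ρ → (-6,15,6)
ρ-cycle length = 10 (tail of 1 descent step not counted)

10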